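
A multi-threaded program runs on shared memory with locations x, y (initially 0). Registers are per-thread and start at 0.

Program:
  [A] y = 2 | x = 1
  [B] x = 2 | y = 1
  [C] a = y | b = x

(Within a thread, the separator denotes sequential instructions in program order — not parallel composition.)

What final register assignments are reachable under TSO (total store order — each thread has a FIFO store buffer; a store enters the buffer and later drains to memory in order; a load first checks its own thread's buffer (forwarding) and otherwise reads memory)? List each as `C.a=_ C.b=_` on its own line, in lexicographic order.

outcome vector order: (C.a,C.b)
|TSO outcomes| = 8

C.a=0 C.b=0
C.a=0 C.b=1
C.a=0 C.b=2
C.a=1 C.b=1
C.a=1 C.b=2
C.a=2 C.b=0
C.a=2 C.b=1
C.a=2 C.b=2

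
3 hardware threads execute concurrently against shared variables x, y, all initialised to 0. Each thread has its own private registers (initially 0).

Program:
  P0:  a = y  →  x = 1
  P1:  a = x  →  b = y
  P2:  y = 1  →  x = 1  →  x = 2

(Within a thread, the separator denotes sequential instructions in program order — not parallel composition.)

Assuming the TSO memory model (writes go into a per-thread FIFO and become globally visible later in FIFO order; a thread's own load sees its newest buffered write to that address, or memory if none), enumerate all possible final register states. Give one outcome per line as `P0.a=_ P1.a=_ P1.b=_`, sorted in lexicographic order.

P0.a=0 P1.a=0 P1.b=0
P0.a=0 P1.a=0 P1.b=1
P0.a=0 P1.a=1 P1.b=0
P0.a=0 P1.a=1 P1.b=1
P0.a=0 P1.a=2 P1.b=1
P0.a=1 P1.a=0 P1.b=0
P0.a=1 P1.a=0 P1.b=1
P0.a=1 P1.a=1 P1.b=1
P0.a=1 P1.a=2 P1.b=1

outcome vector order: (P0.a,P1.a,P1.b)
|TSO outcomes| = 9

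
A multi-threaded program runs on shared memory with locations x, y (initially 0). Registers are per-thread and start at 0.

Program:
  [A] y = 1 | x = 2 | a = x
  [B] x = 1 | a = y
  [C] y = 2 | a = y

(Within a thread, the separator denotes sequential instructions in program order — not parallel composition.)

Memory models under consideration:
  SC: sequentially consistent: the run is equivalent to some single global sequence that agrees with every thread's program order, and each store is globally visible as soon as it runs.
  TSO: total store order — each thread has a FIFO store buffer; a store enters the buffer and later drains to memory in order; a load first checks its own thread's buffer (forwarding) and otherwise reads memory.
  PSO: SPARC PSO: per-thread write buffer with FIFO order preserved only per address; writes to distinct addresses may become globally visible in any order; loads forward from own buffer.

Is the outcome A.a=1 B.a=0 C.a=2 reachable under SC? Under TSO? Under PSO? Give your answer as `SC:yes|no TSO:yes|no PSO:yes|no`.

outcome vector order: (A.a,B.a,C.a)
under SC → <1 1 1>; <1 1 2>; <1 2 2>; <2 0 1>; <2 0 2>; <2 1 1>; <2 1 2>; <2 2 1>; <2 2 2>
under TSO → <1 0 1>; <1 0 2>; <1 1 1>; <1 1 2>; <1 2 1>; <1 2 2>; <2 0 1>; <2 0 2>; <2 1 1>; <2 1 2>; <2 2 1>; <2 2 2>
under PSO → <1 0 1>; <1 0 2>; <1 1 1>; <1 1 2>; <1 2 1>; <1 2 2>; <2 0 1>; <2 0 2>; <2 1 1>; <2 1 2>; <2 2 1>; <2 2 2>
target <1 0 2> ∈ {TSO,PSO}

SC:no TSO:yes PSO:yes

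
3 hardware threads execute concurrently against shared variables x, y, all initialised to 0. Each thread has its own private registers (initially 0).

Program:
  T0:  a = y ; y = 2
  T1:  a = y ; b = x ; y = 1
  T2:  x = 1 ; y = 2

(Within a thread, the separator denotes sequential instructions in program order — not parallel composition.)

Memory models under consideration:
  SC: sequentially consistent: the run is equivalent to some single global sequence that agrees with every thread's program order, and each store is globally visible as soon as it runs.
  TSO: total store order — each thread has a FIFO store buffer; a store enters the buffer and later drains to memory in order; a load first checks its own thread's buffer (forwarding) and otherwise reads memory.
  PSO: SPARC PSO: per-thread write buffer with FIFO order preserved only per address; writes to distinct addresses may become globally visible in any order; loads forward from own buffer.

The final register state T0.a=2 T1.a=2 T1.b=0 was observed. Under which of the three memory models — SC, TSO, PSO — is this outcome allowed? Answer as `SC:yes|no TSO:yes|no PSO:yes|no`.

SC:no TSO:no PSO:yes

outcome vector order: (T0.a,T1.a,T1.b)
SC: 10 outcomes — {000; 001; 020; 021; 100; 101; 121; 200; 201; 221}
TSO: 10 outcomes — {000; 001; 020; 021; 100; 101; 121; 200; 201; 221}
PSO: 12 outcomes — {000; 001; 020; 021; 100; 101; 120; 121; 200; 201; 220; 221}
target 220 ∈ {PSO}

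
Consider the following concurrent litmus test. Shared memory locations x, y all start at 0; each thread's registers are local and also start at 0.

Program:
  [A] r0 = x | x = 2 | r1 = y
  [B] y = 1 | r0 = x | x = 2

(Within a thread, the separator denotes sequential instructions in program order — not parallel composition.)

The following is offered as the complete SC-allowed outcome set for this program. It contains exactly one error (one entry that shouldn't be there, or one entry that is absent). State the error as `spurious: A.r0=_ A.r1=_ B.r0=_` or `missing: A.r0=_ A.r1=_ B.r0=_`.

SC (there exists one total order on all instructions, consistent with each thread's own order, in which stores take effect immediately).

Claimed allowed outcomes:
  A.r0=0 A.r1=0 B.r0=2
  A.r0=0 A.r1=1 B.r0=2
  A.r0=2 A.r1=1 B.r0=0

outcome vector order: (A.r0,A.r1,B.r0)
[SC] allowed = {0/0/2; 0/1/0; 0/1/2; 2/1/0}
SC∖claimed = {0/1/0}

missing: A.r0=0 A.r1=1 B.r0=0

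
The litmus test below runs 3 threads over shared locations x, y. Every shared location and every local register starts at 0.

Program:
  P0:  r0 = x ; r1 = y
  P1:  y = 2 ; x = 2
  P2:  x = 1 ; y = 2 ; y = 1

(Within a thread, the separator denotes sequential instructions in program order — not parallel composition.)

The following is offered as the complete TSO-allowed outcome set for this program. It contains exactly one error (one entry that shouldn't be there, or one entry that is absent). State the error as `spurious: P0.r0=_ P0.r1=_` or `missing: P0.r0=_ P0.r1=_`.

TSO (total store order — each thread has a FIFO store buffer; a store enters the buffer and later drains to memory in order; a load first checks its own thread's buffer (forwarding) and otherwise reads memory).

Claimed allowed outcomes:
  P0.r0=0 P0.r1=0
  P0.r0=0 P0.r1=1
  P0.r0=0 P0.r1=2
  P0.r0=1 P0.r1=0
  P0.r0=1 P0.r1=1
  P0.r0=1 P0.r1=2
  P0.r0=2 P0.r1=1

missing: P0.r0=2 P0.r1=2

outcome vector order: (P0.r0,P0.r1)
TSO (8): <0 0>, <0 1>, <0 2>, <1 0>, <1 1>, <1 2>, <2 1>, <2 2>
TSO∖claimed = {<2 2>}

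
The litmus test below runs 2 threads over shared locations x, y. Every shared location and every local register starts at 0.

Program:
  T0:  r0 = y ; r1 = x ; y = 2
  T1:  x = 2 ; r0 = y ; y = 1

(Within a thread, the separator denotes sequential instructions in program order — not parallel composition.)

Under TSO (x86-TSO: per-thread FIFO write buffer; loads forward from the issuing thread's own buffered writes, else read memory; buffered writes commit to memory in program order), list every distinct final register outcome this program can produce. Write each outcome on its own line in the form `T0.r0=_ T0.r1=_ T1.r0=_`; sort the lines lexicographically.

T0.r0=0 T0.r1=0 T1.r0=0
T0.r0=0 T0.r1=0 T1.r0=2
T0.r0=0 T0.r1=2 T1.r0=0
T0.r0=0 T0.r1=2 T1.r0=2
T0.r0=1 T0.r1=2 T1.r0=0

outcome vector order: (T0.r0,T0.r1,T1.r0)
|TSO outcomes| = 5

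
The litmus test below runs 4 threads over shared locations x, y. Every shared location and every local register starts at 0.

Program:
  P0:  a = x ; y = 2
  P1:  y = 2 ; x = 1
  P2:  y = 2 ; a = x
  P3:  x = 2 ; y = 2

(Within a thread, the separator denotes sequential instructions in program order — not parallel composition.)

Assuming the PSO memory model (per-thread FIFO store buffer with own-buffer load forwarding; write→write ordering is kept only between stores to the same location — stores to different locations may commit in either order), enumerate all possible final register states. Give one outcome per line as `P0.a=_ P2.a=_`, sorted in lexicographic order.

outcome vector order: (P0.a,P2.a)
|PSO outcomes| = 9

P0.a=0 P2.a=0
P0.a=0 P2.a=1
P0.a=0 P2.a=2
P0.a=1 P2.a=0
P0.a=1 P2.a=1
P0.a=1 P2.a=2
P0.a=2 P2.a=0
P0.a=2 P2.a=1
P0.a=2 P2.a=2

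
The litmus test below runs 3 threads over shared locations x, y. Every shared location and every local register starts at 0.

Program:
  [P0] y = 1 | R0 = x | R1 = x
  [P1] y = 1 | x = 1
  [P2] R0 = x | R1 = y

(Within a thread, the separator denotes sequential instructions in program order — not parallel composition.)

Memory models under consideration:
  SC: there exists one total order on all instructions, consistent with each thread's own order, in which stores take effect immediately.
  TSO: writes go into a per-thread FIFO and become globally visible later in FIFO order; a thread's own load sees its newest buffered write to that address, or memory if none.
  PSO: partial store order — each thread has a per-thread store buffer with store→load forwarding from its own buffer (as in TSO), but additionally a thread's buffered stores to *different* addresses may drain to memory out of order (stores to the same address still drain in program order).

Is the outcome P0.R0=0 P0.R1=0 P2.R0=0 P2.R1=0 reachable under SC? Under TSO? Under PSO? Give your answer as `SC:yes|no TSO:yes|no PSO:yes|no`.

SC:yes TSO:yes PSO:yes

outcome vector order: (P0.R0,P0.R1,P2.R0,P2.R1)
SC: 9 outcomes — {0/0/0/0, 0/0/0/1, 0/0/1/1, 0/1/0/0, 0/1/0/1, 0/1/1/1, 1/1/0/0, 1/1/0/1, 1/1/1/1}
TSO: 9 outcomes — {0/0/0/0, 0/0/0/1, 0/0/1/1, 0/1/0/0, 0/1/0/1, 0/1/1/1, 1/1/0/0, 1/1/0/1, 1/1/1/1}
PSO: 12 outcomes — {0/0/0/0, 0/0/0/1, 0/0/1/0, 0/0/1/1, 0/1/0/0, 0/1/0/1, 0/1/1/0, 0/1/1/1, 1/1/0/0, 1/1/0/1, 1/1/1/0, 1/1/1/1}
target 0/0/0/0 ∈ {SC,TSO,PSO}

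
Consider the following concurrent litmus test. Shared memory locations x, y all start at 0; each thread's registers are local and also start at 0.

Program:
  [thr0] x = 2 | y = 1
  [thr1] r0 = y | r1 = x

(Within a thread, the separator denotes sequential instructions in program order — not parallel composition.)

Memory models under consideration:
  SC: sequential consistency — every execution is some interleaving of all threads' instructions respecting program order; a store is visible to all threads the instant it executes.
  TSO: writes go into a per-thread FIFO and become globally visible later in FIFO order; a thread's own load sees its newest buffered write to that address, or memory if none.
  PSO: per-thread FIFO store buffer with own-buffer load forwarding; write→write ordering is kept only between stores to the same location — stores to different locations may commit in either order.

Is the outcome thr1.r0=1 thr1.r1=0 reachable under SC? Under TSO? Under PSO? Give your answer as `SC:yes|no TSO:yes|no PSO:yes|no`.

outcome vector order: (thr1.r0,thr1.r1)
under SC → 00; 02; 12
under TSO → 00; 02; 12
under PSO → 00; 02; 10; 12
target 10 ∈ {PSO}

SC:no TSO:no PSO:yes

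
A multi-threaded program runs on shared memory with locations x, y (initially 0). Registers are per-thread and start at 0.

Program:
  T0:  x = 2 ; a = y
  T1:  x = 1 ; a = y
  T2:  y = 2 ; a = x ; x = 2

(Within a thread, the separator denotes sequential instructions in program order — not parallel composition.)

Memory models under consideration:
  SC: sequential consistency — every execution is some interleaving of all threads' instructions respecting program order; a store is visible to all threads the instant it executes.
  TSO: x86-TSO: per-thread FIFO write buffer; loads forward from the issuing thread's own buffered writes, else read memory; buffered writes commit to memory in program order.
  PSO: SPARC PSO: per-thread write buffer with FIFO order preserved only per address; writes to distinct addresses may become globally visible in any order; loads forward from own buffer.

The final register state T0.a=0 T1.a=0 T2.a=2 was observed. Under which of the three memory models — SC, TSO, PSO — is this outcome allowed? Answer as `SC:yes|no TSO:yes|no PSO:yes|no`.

outcome vector order: (T0.a,T1.a,T2.a)
[SC] allowed = {0/0/1; 0/0/2; 0/2/1; 0/2/2; 2/0/1; 2/0/2; 2/2/0; 2/2/1; 2/2/2}
[TSO] allowed = {0/0/0; 0/0/1; 0/0/2; 0/2/0; 0/2/1; 0/2/2; 2/0/0; 2/0/1; 2/0/2; 2/2/0; 2/2/1; 2/2/2}
[PSO] allowed = {0/0/0; 0/0/1; 0/0/2; 0/2/0; 0/2/1; 0/2/2; 2/0/0; 2/0/1; 2/0/2; 2/2/0; 2/2/1; 2/2/2}
target 0/0/2 ∈ {SC,TSO,PSO}

SC:yes TSO:yes PSO:yes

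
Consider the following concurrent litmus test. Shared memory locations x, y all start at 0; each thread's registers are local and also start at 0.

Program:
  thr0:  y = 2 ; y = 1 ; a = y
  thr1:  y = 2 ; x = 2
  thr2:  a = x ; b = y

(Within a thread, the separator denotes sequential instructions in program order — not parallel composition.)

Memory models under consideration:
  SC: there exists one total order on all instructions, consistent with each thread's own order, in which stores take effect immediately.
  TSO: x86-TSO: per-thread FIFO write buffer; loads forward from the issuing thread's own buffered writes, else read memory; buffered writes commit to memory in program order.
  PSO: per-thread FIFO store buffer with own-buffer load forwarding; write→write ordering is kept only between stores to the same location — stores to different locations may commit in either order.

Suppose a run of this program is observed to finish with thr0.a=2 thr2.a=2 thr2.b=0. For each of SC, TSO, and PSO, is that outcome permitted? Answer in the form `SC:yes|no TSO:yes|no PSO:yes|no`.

SC:no TSO:no PSO:yes

outcome vector order: (thr0.a,thr2.a,thr2.b)
under SC → 1/0/0; 1/0/1; 1/0/2; 1/2/1; 1/2/2; 2/0/0; 2/0/1; 2/0/2; 2/2/2
under TSO → 1/0/0; 1/0/1; 1/0/2; 1/2/1; 1/2/2; 2/0/0; 2/0/1; 2/0/2; 2/2/2
under PSO → 1/0/0; 1/0/1; 1/0/2; 1/2/0; 1/2/1; 1/2/2; 2/0/0; 2/0/1; 2/0/2; 2/2/0; 2/2/1; 2/2/2
target 2/2/0 ∈ {PSO}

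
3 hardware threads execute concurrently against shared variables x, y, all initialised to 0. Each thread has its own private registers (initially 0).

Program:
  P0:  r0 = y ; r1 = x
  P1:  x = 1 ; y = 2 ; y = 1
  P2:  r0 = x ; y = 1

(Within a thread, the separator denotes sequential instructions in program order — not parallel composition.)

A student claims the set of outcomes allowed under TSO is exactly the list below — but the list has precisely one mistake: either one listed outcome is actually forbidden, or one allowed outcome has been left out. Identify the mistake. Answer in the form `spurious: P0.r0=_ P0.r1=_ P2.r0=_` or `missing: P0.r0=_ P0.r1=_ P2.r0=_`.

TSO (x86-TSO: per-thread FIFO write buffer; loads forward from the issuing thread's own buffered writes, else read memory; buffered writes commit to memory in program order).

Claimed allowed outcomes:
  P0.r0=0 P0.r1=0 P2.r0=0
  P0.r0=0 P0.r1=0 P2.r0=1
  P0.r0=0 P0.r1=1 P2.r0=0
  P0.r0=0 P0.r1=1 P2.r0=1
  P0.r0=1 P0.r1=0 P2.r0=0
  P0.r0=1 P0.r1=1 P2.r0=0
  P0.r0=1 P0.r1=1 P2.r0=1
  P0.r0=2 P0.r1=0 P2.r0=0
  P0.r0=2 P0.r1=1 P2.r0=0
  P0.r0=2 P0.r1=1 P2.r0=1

spurious: P0.r0=2 P0.r1=0 P2.r0=0

outcome vector order: (P0.r0,P0.r1,P2.r0)
TSO: 9 outcomes — {(0,0,0), (0,0,1), (0,1,0), (0,1,1), (1,0,0), (1,1,0), (1,1,1), (2,1,0), (2,1,1)}
claimed∖TSO = {(2,0,0)}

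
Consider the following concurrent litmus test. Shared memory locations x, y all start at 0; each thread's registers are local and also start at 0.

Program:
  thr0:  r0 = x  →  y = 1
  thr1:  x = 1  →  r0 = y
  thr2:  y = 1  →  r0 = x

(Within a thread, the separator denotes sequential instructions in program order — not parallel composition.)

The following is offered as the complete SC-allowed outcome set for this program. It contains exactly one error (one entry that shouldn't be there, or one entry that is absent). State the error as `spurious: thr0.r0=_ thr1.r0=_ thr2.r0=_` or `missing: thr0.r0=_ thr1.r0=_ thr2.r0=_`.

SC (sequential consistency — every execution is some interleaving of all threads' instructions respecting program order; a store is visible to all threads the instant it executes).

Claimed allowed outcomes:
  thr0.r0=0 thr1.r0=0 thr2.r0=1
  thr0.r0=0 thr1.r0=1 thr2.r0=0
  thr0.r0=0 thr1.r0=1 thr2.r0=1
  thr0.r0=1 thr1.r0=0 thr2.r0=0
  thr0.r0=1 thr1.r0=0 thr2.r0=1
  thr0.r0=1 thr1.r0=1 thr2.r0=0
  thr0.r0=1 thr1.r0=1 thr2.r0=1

outcome vector order: (thr0.r0,thr1.r0,thr2.r0)
under SC → (0,0,1), (0,1,0), (0,1,1), (1,0,1), (1,1,0), (1,1,1)
claimed∖SC = {(1,0,0)}

spurious: thr0.r0=1 thr1.r0=0 thr2.r0=0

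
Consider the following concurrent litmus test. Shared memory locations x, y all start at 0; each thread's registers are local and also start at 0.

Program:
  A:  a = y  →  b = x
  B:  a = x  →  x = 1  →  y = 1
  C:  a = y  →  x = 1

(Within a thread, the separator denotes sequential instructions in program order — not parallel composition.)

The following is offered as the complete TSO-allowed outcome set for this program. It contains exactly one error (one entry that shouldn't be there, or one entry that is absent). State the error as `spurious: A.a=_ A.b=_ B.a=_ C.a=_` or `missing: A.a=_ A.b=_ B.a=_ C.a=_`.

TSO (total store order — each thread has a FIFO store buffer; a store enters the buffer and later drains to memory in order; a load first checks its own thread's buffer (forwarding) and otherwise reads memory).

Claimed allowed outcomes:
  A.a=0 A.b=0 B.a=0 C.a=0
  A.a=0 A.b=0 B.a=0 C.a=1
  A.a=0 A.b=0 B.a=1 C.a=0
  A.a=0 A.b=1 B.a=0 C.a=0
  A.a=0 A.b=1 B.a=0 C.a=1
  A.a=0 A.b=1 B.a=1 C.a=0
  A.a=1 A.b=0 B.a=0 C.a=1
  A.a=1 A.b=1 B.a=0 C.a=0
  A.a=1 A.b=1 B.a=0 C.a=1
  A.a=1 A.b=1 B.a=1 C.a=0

spurious: A.a=1 A.b=0 B.a=0 C.a=1

outcome vector order: (A.a,A.b,B.a,C.a)
under TSO → 0/0/0/0 0/0/0/1 0/0/1/0 0/1/0/0 0/1/0/1 0/1/1/0 1/1/0/0 1/1/0/1 1/1/1/0
claimed∖TSO = {1/0/0/1}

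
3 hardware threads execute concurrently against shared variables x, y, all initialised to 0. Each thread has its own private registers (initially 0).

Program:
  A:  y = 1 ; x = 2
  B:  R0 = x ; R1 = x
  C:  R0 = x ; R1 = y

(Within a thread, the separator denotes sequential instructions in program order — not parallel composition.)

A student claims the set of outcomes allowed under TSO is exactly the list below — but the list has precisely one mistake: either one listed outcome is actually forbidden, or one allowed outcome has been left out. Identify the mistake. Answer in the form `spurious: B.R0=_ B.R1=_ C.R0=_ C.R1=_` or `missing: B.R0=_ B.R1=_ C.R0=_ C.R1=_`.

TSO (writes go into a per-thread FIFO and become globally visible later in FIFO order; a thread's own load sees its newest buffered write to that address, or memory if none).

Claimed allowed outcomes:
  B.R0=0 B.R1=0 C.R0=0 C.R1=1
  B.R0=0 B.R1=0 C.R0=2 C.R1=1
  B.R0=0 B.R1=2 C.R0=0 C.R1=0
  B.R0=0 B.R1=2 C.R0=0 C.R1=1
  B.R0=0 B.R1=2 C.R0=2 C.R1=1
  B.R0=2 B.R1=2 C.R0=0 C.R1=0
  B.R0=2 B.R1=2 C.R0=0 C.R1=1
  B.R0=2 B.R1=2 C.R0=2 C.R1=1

missing: B.R0=0 B.R1=0 C.R0=0 C.R1=0

outcome vector order: (B.R0,B.R1,C.R0,C.R1)
under TSO → <0 0 0 0>, <0 0 0 1>, <0 0 2 1>, <0 2 0 0>, <0 2 0 1>, <0 2 2 1>, <2 2 0 0>, <2 2 0 1>, <2 2 2 1>
TSO∖claimed = {<0 0 0 0>}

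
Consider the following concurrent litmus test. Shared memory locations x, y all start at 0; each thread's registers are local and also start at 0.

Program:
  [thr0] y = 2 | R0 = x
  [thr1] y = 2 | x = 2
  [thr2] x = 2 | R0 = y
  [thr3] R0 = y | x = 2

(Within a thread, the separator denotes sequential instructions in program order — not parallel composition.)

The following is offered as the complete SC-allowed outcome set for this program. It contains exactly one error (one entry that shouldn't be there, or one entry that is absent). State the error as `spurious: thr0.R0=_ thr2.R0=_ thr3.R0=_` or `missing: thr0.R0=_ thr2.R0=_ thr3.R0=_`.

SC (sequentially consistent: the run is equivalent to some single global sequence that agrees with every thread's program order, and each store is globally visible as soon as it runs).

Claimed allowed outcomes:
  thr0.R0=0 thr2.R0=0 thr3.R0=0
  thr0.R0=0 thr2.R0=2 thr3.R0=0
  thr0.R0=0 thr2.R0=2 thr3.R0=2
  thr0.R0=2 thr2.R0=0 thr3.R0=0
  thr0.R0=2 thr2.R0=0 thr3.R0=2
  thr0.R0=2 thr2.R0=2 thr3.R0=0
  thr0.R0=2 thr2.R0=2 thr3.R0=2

spurious: thr0.R0=0 thr2.R0=0 thr3.R0=0

outcome vector order: (thr0.R0,thr2.R0,thr3.R0)
[SC] allowed = {0/2/0 0/2/2 2/0/0 2/0/2 2/2/0 2/2/2}
claimed∖SC = {0/0/0}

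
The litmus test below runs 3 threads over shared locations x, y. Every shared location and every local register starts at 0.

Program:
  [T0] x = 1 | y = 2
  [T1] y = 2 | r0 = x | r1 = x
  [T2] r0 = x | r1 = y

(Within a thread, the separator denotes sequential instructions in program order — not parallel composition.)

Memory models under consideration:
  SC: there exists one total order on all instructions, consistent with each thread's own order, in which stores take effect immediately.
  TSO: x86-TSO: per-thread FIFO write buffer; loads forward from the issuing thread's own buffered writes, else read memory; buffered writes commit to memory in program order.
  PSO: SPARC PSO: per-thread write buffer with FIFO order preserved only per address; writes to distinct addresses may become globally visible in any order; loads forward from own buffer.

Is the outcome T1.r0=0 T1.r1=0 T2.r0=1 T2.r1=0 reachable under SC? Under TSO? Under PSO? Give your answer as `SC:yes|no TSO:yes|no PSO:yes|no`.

SC:no TSO:yes PSO:yes

outcome vector order: (T1.r0,T1.r1,T2.r0,T2.r1)
[SC] allowed = {0000, 0002, 0012, 0100, 0102, 0112, 1100, 1102, 1110, 1112}
[TSO] allowed = {0000, 0002, 0010, 0012, 0100, 0102, 0110, 0112, 1100, 1102, 1110, 1112}
[PSO] allowed = {0000, 0002, 0010, 0012, 0100, 0102, 0110, 0112, 1100, 1102, 1110, 1112}
target 0010 ∈ {TSO,PSO}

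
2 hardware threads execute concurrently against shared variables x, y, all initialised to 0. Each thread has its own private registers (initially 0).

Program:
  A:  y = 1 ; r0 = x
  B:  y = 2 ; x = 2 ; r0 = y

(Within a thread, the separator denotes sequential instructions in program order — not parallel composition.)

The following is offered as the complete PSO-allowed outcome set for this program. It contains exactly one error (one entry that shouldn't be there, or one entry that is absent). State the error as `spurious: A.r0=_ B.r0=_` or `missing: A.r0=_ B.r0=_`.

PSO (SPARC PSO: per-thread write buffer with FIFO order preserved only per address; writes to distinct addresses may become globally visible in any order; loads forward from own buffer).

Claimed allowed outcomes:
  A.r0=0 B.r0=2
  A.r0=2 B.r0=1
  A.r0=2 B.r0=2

missing: A.r0=0 B.r0=1

outcome vector order: (A.r0,B.r0)
PSO (4): 0/1; 0/2; 2/1; 2/2
PSO∖claimed = {0/1}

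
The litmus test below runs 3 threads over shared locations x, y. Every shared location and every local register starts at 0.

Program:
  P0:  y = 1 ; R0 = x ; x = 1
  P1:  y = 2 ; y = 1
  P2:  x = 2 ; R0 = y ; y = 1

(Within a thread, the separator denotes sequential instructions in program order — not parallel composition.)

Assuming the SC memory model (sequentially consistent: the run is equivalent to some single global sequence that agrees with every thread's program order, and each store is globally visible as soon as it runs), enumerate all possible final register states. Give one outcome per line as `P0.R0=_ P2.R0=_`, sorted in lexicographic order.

P0.R0=0 P2.R0=1
P0.R0=0 P2.R0=2
P0.R0=2 P2.R0=0
P0.R0=2 P2.R0=1
P0.R0=2 P2.R0=2

outcome vector order: (P0.R0,P2.R0)
|SC outcomes| = 5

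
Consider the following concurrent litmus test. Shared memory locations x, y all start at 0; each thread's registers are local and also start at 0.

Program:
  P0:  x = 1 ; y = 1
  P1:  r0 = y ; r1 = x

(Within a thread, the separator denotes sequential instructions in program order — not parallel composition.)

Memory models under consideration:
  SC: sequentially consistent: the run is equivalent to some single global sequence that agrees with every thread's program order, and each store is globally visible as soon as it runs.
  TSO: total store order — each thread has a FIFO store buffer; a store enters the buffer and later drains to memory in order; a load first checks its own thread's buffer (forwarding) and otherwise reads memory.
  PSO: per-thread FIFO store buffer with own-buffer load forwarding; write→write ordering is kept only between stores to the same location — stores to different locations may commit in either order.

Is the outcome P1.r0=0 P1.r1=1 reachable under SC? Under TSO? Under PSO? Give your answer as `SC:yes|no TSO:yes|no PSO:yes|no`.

outcome vector order: (P1.r0,P1.r1)
[SC] allowed = {00; 01; 11}
[TSO] allowed = {00; 01; 11}
[PSO] allowed = {00; 01; 10; 11}
target 01 ∈ {SC,TSO,PSO}

SC:yes TSO:yes PSO:yes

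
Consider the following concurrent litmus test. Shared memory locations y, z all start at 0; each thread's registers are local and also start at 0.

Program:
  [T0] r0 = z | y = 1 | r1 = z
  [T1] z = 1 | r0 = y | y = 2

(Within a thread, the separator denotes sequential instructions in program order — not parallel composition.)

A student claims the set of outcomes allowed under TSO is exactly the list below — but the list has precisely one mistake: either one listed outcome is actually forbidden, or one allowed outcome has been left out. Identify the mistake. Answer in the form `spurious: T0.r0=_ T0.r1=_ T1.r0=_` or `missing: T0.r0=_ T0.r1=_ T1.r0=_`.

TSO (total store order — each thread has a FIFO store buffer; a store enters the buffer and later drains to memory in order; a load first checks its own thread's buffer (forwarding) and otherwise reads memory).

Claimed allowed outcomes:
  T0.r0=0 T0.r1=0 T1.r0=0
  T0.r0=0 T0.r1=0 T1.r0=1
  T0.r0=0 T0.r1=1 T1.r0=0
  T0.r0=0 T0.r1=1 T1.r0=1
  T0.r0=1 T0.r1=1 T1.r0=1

missing: T0.r0=1 T0.r1=1 T1.r0=0

outcome vector order: (T0.r0,T0.r1,T1.r0)
TSO (6): (0,0,0); (0,0,1); (0,1,0); (0,1,1); (1,1,0); (1,1,1)
TSO∖claimed = {(1,1,0)}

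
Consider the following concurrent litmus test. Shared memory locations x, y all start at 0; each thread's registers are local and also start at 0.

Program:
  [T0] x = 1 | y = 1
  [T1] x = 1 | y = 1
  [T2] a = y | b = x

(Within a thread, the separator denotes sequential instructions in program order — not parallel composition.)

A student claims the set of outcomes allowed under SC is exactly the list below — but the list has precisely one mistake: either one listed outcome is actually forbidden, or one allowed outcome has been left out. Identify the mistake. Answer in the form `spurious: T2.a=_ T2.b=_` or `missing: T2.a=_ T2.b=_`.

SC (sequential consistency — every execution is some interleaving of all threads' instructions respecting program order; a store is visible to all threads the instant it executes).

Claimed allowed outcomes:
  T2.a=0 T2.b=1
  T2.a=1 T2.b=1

missing: T2.a=0 T2.b=0

outcome vector order: (T2.a,T2.b)
[SC] allowed = {0/0; 0/1; 1/1}
SC∖claimed = {0/0}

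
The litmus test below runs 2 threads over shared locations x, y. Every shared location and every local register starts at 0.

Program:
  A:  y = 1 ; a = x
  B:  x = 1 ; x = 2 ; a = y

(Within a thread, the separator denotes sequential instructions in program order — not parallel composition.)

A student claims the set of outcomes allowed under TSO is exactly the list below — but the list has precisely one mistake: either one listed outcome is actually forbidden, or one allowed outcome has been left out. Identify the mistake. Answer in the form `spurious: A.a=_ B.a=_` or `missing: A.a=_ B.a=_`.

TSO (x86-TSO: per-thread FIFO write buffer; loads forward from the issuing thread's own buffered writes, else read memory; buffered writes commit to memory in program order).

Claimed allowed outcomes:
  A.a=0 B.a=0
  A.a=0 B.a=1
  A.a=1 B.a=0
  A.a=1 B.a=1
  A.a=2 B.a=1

outcome vector order: (A.a,B.a)
[TSO] allowed = {(0,0); (0,1); (1,0); (1,1); (2,0); (2,1)}
TSO∖claimed = {(2,0)}

missing: A.a=2 B.a=0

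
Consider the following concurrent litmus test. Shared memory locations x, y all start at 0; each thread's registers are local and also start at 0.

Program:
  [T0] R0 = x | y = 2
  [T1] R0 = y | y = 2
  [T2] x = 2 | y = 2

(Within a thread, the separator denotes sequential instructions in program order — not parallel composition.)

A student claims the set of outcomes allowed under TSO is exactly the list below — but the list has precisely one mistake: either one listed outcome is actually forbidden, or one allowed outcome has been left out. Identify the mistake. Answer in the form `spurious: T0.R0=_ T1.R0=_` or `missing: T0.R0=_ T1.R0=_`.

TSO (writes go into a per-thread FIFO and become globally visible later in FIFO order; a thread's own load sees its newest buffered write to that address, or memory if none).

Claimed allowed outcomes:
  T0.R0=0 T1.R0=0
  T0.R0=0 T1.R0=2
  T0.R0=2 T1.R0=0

outcome vector order: (T0.R0,T1.R0)
TSO: 4 outcomes — {<0 0>, <0 2>, <2 0>, <2 2>}
TSO∖claimed = {<2 2>}

missing: T0.R0=2 T1.R0=2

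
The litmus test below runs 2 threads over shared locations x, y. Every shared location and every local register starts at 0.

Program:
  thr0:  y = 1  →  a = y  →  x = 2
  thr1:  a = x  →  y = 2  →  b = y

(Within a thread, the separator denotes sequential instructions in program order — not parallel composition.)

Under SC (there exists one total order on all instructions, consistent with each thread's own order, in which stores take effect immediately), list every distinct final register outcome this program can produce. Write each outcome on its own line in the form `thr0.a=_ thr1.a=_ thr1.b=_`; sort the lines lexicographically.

outcome vector order: (thr0.a,thr1.a,thr1.b)
|SC outcomes| = 4

thr0.a=1 thr1.a=0 thr1.b=1
thr0.a=1 thr1.a=0 thr1.b=2
thr0.a=1 thr1.a=2 thr1.b=2
thr0.a=2 thr1.a=0 thr1.b=2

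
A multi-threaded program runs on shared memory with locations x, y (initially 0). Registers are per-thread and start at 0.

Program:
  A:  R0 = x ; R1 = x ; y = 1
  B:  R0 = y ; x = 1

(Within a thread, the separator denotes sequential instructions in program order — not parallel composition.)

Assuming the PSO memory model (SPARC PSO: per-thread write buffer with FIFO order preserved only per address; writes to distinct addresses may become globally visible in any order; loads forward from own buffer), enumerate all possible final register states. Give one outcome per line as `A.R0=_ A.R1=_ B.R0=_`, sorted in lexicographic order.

outcome vector order: (A.R0,A.R1,B.R0)
|PSO outcomes| = 4

A.R0=0 A.R1=0 B.R0=0
A.R0=0 A.R1=0 B.R0=1
A.R0=0 A.R1=1 B.R0=0
A.R0=1 A.R1=1 B.R0=0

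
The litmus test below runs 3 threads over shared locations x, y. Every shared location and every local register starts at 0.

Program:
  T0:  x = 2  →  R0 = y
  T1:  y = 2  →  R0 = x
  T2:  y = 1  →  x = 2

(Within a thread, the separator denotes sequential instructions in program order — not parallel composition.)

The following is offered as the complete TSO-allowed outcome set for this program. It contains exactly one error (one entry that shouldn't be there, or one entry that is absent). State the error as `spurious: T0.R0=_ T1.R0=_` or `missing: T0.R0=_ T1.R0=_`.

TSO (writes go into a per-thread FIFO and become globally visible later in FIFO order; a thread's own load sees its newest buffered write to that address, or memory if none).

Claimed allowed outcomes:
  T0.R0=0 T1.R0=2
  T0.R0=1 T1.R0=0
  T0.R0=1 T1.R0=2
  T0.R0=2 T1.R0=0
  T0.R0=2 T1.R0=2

outcome vector order: (T0.R0,T1.R0)
TSO (6): 0/0; 0/2; 1/0; 1/2; 2/0; 2/2
TSO∖claimed = {0/0}

missing: T0.R0=0 T1.R0=0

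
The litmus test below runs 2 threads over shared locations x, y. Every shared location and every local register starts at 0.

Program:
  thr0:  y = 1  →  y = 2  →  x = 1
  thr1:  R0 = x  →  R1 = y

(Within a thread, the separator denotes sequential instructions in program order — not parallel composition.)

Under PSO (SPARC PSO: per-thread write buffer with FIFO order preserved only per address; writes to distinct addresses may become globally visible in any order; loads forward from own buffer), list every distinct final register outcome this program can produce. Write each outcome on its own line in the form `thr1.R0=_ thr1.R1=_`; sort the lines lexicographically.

outcome vector order: (thr1.R0,thr1.R1)
|PSO outcomes| = 6

thr1.R0=0 thr1.R1=0
thr1.R0=0 thr1.R1=1
thr1.R0=0 thr1.R1=2
thr1.R0=1 thr1.R1=0
thr1.R0=1 thr1.R1=1
thr1.R0=1 thr1.R1=2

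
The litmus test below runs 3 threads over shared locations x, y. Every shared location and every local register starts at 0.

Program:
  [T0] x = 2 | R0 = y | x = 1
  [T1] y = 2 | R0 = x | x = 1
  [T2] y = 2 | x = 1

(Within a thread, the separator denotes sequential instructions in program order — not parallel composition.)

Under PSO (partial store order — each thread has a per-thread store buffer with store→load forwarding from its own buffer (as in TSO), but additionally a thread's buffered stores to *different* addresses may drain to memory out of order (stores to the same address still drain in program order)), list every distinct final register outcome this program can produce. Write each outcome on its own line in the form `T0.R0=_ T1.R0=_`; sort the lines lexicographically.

outcome vector order: (T0.R0,T1.R0)
|PSO outcomes| = 6

T0.R0=0 T1.R0=0
T0.R0=0 T1.R0=1
T0.R0=0 T1.R0=2
T0.R0=2 T1.R0=0
T0.R0=2 T1.R0=1
T0.R0=2 T1.R0=2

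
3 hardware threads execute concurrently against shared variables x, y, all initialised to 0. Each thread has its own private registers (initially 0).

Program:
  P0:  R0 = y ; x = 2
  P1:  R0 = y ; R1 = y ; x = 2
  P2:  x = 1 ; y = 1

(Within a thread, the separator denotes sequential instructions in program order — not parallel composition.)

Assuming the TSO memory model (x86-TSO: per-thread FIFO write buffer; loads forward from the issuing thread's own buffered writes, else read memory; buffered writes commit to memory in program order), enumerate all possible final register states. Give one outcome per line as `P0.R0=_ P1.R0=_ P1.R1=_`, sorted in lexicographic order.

outcome vector order: (P0.R0,P1.R0,P1.R1)
|TSO outcomes| = 6

P0.R0=0 P1.R0=0 P1.R1=0
P0.R0=0 P1.R0=0 P1.R1=1
P0.R0=0 P1.R0=1 P1.R1=1
P0.R0=1 P1.R0=0 P1.R1=0
P0.R0=1 P1.R0=0 P1.R1=1
P0.R0=1 P1.R0=1 P1.R1=1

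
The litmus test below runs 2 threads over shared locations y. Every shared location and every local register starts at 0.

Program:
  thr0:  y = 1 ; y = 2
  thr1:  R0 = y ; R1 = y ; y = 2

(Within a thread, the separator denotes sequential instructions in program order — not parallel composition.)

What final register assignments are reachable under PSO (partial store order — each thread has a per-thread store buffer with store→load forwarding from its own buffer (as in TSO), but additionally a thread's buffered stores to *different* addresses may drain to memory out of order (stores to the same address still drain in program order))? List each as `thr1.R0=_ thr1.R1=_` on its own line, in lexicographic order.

thr1.R0=0 thr1.R1=0
thr1.R0=0 thr1.R1=1
thr1.R0=0 thr1.R1=2
thr1.R0=1 thr1.R1=1
thr1.R0=1 thr1.R1=2
thr1.R0=2 thr1.R1=2

outcome vector order: (thr1.R0,thr1.R1)
|PSO outcomes| = 6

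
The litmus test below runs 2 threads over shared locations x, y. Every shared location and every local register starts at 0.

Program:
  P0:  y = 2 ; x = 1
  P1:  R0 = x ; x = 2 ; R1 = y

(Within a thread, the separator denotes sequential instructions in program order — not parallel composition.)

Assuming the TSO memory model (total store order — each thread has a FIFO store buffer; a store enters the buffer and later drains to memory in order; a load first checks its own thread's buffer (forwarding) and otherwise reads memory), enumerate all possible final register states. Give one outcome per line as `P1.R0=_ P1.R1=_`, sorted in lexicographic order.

P1.R0=0 P1.R1=0
P1.R0=0 P1.R1=2
P1.R0=1 P1.R1=2

outcome vector order: (P1.R0,P1.R1)
|TSO outcomes| = 3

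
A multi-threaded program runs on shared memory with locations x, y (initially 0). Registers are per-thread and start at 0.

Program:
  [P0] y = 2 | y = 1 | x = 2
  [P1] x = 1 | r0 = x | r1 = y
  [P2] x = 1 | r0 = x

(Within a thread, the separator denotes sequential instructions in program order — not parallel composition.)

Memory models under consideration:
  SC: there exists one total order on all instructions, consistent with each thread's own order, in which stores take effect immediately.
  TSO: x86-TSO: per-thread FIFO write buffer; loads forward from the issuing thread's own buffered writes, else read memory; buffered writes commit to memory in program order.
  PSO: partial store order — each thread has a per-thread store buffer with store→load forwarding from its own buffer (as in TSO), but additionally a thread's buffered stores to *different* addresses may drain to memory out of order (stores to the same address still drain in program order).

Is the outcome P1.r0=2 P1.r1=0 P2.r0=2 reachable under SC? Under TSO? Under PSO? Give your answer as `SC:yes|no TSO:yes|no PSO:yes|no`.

SC:no TSO:no PSO:yes

outcome vector order: (P1.r0,P1.r1,P2.r0)
SC (8): 101 102 111 112 121 122 211 212
TSO (8): 101 102 111 112 121 122 211 212
PSO (12): 101 102 111 112 121 122 201 202 211 212 221 222
target 202 ∈ {PSO}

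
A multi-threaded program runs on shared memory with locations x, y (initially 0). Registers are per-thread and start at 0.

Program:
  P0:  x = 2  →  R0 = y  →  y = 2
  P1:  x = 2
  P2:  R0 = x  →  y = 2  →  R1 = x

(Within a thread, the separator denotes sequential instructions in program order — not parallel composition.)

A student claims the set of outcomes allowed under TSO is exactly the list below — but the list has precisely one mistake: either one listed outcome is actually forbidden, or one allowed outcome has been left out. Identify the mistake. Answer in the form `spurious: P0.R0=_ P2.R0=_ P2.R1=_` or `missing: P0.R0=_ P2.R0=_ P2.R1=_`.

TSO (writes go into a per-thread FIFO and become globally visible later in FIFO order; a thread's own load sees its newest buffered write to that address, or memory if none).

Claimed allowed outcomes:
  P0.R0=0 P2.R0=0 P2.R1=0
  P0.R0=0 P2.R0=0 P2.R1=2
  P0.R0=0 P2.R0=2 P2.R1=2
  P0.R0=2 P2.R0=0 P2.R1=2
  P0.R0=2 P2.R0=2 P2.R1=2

outcome vector order: (P0.R0,P2.R0,P2.R1)
[TSO] allowed = {0/0/0; 0/0/2; 0/2/2; 2/0/0; 2/0/2; 2/2/2}
TSO∖claimed = {2/0/0}

missing: P0.R0=2 P2.R0=0 P2.R1=0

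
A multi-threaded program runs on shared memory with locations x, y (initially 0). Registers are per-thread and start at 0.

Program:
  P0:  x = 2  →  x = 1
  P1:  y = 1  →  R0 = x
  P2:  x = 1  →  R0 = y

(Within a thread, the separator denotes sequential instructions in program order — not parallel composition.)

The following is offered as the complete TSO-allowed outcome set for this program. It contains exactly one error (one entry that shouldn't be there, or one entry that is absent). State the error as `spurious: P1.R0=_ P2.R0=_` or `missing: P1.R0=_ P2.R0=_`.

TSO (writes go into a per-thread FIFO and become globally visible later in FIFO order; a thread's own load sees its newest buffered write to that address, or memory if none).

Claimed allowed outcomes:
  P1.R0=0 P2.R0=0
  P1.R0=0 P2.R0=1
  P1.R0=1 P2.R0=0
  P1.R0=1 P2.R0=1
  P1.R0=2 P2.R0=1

missing: P1.R0=2 P2.R0=0

outcome vector order: (P1.R0,P2.R0)
under TSO → <0 0>; <0 1>; <1 0>; <1 1>; <2 0>; <2 1>
TSO∖claimed = {<2 0>}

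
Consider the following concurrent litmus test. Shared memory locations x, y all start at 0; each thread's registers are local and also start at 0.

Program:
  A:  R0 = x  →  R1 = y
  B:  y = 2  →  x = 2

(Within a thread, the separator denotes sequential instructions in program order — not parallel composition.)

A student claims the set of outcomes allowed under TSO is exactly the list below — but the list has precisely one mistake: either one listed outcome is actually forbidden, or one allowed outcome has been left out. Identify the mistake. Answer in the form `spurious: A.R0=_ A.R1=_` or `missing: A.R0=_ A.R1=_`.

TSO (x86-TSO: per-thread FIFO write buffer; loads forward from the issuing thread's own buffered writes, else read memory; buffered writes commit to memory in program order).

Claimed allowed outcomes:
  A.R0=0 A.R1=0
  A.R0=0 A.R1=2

missing: A.R0=2 A.R1=2

outcome vector order: (A.R0,A.R1)
TSO (3): (0,0), (0,2), (2,2)
TSO∖claimed = {(2,2)}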